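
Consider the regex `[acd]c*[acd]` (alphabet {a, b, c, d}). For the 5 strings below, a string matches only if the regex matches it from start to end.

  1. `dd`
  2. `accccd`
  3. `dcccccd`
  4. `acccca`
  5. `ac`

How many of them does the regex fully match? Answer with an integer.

5

1 → match
2 → match
3 → match
4 → match
5 → match
Total matched: 5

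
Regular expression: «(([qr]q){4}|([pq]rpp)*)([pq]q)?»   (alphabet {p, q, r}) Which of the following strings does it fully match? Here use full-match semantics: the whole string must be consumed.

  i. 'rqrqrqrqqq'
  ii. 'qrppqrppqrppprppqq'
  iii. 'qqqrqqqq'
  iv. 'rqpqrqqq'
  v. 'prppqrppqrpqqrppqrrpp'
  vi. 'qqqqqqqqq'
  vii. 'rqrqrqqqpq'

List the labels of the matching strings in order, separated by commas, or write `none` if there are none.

i → match
ii → match
iii → no match
iv → no match
v → no match
vi → no match
vii → match

i, ii, vii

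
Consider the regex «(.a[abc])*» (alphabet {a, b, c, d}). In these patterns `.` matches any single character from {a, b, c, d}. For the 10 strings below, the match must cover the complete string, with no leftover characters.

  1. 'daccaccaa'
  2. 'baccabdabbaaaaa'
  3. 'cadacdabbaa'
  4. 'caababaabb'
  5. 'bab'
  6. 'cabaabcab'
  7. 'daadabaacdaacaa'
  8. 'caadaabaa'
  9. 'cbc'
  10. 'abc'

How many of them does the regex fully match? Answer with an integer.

6

1. 'daccaccaa' → match
2 → match
3. 'cadacdabbaa' → no match
4. 'caababaabb' → no match
5. 'bab' → match
6. 'cabaabcab' → match
7 → match
8. 'caadaabaa' → match
9. 'cbc' → no match
10. 'abc' → no match
Total matched: 6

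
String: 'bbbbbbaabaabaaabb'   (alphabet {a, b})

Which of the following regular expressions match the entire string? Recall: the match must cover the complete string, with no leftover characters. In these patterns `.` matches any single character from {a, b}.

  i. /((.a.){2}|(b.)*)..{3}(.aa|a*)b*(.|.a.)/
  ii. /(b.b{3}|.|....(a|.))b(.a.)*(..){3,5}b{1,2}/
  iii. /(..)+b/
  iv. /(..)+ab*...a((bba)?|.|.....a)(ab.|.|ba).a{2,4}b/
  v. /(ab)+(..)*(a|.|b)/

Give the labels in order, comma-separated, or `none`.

i → no match
ii → match
iii → match
iv → no match — must end with 'ab'
v → no match — must start with 'ab'

ii, iii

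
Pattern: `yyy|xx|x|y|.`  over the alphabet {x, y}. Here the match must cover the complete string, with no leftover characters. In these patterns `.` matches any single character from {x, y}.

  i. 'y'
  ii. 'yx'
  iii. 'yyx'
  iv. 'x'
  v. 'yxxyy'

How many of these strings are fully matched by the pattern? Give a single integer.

2

i. 'y' → match
ii. 'yx' → no match
iii. 'yyx' → no match
iv. 'x' → match
v. 'yxxyy' → no match
Total matched: 2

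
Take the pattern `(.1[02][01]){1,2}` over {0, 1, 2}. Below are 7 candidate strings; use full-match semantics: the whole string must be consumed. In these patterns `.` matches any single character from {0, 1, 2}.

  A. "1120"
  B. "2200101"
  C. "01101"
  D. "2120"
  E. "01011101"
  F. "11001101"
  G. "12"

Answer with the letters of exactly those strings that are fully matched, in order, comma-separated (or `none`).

A, D, E, F

A → match
B → no match
C → no match
D → match
E → match
F → match
G → no match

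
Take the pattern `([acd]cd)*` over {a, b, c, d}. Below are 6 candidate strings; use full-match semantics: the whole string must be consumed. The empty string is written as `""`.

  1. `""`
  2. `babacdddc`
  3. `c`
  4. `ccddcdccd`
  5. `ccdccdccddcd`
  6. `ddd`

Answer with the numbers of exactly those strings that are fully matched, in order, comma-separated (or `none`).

1, 4, 5

1 → match
2 → no match
3 → no match
4 → match
5 → match
6 → no match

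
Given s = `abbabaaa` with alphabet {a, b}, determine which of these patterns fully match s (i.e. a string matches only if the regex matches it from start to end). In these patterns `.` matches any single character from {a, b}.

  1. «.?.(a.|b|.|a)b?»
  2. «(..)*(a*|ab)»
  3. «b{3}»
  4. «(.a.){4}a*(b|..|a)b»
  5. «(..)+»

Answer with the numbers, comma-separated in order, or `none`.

1 → no match
2 → match
3 → no match — must start with `b`
4 → no match — must end with `b`
5 → match

2, 5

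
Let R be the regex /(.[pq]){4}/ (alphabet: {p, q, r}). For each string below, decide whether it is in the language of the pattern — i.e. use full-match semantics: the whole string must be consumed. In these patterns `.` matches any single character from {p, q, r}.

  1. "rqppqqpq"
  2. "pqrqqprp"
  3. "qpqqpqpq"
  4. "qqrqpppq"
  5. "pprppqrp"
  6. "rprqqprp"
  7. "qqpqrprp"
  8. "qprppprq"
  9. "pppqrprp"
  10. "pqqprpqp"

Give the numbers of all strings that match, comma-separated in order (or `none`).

1 → match
2 → match
3 → match
4 → match
5 → match
6 → match
7 → match
8 → match
9 → match
10 → match

1, 2, 3, 4, 5, 6, 7, 8, 9, 10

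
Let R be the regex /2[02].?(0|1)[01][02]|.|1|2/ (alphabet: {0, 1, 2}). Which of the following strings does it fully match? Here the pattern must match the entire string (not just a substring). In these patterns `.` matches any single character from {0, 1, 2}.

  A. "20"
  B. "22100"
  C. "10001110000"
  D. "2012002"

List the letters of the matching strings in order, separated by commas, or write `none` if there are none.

A → no match
B → match
C → no match
D → no match

B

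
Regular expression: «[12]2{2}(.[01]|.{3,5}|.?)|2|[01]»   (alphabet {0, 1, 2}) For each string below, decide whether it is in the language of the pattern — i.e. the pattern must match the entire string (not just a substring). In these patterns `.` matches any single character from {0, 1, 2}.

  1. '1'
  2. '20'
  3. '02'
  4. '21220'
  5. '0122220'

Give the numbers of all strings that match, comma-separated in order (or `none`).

1 → match
2 → no match
3 → no match
4 → no match
5 → no match

1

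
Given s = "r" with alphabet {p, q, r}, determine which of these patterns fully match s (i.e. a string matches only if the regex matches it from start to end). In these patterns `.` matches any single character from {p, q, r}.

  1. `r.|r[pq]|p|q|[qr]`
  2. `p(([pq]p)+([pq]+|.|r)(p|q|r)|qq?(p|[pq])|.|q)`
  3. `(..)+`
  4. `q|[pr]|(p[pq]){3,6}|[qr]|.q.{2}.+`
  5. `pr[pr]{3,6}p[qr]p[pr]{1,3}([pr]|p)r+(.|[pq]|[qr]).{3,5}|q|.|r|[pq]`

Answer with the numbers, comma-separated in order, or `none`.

1 → match
2 → no match — must start with "p"
3 → no match
4 → match
5 → match

1, 4, 5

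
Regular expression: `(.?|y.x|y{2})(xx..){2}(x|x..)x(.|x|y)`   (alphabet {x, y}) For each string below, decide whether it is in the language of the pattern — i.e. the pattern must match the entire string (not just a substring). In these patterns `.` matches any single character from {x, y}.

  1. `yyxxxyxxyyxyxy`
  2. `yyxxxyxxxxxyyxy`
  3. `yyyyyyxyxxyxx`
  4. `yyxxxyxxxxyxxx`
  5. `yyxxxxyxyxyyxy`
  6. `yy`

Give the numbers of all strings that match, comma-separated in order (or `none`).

1 → no match
2 → match
3 → no match
4 → match
5 → no match
6. `yy` → no match

2, 4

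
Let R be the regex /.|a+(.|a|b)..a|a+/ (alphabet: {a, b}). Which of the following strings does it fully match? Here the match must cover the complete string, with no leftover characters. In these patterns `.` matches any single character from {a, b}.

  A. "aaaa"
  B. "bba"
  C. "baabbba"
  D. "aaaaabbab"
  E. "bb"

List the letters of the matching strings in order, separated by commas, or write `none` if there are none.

A → match
B → no match
C → no match
D → no match
E → no match

A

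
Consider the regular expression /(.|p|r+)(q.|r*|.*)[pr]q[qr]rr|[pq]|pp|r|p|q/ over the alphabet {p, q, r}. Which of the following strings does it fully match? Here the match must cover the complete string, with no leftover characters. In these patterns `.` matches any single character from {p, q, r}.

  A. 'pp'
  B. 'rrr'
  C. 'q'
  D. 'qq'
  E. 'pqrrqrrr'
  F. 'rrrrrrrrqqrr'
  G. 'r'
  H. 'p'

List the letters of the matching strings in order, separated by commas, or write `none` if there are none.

A → match
B → no match
C → match
D → no match
E → match
F → match
G → match
H → match

A, C, E, F, G, H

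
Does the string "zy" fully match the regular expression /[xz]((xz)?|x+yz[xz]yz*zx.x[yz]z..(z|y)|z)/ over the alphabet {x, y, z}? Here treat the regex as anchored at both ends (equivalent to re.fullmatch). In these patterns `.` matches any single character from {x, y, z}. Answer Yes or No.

No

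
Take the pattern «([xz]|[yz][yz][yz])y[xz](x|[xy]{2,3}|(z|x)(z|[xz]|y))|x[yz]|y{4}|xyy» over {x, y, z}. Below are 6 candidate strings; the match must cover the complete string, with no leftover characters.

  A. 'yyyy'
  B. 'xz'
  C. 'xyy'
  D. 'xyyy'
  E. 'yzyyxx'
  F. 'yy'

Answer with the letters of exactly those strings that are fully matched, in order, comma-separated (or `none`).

A → match
B → match
C → match
D → no match
E → match
F → no match

A, B, C, E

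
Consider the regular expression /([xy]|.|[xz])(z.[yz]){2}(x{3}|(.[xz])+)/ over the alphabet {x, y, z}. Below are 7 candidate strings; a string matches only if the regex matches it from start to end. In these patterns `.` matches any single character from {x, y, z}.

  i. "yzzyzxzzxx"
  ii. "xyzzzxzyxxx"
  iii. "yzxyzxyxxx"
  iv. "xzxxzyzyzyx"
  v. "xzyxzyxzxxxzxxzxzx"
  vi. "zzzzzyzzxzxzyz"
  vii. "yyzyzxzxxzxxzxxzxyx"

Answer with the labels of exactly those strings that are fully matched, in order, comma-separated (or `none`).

iii

i. "yzzyzxzzxx" → no match
ii. "xyzzzxzyxxx" → no match
iii. "yzxyzxyxxx" → match
iv. "xzxxzyzyzyx" → no match
v → no match
vi → no match
vii → no match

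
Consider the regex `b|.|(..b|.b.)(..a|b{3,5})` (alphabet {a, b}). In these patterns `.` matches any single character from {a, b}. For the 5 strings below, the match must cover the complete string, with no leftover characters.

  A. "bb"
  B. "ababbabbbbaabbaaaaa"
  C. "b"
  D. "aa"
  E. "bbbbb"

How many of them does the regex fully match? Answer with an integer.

A → no match
B → no match
C → match
D → no match
E → no match
Total matched: 1

1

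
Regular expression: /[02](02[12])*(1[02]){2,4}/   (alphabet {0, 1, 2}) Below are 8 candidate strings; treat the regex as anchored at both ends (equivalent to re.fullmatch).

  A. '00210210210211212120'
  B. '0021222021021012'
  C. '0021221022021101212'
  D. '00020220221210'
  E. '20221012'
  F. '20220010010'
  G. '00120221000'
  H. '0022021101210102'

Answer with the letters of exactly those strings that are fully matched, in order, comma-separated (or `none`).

A → no match
B → no match
C → no match
D → no match
E. '20221012' → match
F. '20220010010' → no match
G. '00120221000' → no match
H → no match

E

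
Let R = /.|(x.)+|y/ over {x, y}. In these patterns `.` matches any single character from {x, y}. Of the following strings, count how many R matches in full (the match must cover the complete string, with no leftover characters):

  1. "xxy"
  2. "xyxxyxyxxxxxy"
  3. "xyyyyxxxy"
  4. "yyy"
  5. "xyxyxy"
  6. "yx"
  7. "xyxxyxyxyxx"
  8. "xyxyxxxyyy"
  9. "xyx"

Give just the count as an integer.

1 → no match
2 → no match
3 → no match
4 → no match
5 → match
6 → no match
7 → no match
8 → no match
9 → no match
Total matched: 1

1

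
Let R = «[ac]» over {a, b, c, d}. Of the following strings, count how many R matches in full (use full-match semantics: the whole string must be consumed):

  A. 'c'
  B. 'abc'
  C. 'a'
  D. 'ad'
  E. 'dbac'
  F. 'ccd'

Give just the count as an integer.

2

A. 'c' → match
B. 'abc' → no match
C. 'a' → match
D. 'ad' → no match
E. 'dbac' → no match
F. 'ccd' → no match
Total matched: 2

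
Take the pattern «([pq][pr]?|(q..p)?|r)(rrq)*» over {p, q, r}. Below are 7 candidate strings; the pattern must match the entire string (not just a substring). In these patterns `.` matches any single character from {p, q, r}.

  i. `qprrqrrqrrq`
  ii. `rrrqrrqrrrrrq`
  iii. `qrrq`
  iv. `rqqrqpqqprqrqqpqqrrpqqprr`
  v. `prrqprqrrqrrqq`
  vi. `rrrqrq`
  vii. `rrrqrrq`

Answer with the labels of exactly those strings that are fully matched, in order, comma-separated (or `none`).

i, iii, vii

i → match
ii → no match
iii → match
iv → no match
v → no match
vi → no match
vii → match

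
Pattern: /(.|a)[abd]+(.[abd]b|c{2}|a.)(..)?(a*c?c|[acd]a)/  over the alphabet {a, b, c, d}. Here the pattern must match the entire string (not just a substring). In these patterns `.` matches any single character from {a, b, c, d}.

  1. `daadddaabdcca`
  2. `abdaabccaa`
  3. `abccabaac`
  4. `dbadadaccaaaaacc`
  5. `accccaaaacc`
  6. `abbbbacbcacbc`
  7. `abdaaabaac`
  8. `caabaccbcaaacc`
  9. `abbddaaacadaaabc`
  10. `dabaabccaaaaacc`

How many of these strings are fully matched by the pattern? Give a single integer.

1 → match
2 → match
3 → match
4 → match
5 → no match
6 → no match
7 → match
8 → match
9 → no match
10 → match
Total matched: 7

7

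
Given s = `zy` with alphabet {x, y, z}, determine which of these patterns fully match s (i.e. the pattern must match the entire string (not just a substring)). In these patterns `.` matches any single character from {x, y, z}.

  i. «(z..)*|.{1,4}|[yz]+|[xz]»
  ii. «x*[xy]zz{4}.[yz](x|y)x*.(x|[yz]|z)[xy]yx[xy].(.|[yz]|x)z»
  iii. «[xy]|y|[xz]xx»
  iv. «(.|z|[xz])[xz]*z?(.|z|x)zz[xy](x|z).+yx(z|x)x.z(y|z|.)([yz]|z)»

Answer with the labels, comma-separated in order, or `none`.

i → match
ii → no match — must end with `z`
iii → no match
iv → no match

i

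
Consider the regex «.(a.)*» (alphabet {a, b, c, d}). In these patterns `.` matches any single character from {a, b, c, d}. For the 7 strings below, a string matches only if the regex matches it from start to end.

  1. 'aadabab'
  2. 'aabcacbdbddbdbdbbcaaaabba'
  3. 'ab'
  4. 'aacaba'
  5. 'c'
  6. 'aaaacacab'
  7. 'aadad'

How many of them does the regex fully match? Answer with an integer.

4

1 → match
2 → no match
3 → no match
4 → no match
5 → match
6 → match
7 → match
Total matched: 4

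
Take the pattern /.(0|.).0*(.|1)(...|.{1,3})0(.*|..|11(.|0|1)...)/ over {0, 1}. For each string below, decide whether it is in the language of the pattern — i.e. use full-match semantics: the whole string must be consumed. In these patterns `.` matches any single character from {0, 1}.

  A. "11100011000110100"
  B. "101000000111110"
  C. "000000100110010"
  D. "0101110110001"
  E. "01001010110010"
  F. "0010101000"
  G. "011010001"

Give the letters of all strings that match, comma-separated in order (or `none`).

A → match
B → match
C → match
D → match
E → match
F → match
G → match

A, B, C, D, E, F, G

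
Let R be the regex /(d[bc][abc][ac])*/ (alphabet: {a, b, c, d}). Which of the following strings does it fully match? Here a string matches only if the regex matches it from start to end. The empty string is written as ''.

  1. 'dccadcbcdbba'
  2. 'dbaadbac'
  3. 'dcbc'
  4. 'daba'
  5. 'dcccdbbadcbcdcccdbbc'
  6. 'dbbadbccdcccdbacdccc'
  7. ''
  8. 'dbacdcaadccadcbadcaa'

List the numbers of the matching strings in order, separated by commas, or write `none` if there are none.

1, 2, 3, 5, 6, 7, 8

1 → match
2 → match
3 → match
4 → no match
5 → match
6 → match
7 → match
8 → match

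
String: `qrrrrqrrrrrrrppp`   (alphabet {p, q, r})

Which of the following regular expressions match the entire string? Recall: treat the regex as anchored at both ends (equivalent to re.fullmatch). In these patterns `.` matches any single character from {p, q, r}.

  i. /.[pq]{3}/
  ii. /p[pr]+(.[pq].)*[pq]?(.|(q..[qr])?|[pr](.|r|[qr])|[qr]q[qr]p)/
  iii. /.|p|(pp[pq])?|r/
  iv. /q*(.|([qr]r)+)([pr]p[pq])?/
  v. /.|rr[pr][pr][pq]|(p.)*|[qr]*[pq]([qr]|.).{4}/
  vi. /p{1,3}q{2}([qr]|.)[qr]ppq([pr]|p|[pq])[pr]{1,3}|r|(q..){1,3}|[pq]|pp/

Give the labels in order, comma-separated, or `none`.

i → no match
ii → no match — must start with `p`
iii → no match
iv → match
v → no match
vi → no match

iv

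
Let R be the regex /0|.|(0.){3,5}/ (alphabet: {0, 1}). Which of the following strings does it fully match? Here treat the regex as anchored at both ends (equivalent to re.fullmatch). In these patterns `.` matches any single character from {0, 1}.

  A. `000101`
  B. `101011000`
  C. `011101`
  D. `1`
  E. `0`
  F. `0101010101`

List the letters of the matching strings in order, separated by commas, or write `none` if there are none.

A → match
B → no match
C → no match
D → match
E → match
F → match

A, D, E, F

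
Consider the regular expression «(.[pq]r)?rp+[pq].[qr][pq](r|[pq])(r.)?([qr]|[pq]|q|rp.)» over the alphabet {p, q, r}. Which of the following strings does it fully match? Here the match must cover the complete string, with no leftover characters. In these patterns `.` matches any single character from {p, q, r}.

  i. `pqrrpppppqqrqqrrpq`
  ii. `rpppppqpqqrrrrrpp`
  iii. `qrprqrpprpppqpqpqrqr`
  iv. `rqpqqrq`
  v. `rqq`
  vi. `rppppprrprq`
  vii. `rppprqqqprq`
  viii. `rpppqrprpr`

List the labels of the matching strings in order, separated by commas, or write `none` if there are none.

vi

i → no match
ii → no match
iii → no match
iv → no match
v → no match
vi → match
vii → no match
viii → no match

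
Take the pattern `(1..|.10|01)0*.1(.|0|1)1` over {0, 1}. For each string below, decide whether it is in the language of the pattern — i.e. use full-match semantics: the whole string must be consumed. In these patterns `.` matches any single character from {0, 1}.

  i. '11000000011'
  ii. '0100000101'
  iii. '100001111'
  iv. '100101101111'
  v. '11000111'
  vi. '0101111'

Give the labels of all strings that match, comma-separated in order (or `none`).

i → no match
ii → match
iii → match
iv → no match
v → match
vi → match

ii, iii, v, vi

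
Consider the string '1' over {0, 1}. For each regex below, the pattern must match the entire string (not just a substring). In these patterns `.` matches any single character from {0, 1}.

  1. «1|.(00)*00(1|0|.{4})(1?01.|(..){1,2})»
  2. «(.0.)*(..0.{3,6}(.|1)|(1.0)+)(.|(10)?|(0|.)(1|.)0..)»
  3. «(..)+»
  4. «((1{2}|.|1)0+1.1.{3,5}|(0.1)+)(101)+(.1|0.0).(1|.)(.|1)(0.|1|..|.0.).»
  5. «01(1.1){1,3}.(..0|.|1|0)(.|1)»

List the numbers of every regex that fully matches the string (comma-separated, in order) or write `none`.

1

1 → match
2 → no match
3 → no match
4 → no match
5 → no match — must start with '011'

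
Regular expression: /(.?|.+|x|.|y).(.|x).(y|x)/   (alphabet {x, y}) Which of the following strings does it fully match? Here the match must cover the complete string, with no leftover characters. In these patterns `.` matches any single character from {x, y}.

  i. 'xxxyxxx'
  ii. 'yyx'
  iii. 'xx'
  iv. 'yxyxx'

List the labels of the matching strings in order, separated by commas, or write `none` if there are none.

i → match
ii → no match
iii → no match
iv → match

i, iv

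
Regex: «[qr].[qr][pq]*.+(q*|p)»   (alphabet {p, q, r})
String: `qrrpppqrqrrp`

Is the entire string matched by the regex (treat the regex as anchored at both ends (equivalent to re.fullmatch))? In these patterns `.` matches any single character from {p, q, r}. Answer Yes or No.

Yes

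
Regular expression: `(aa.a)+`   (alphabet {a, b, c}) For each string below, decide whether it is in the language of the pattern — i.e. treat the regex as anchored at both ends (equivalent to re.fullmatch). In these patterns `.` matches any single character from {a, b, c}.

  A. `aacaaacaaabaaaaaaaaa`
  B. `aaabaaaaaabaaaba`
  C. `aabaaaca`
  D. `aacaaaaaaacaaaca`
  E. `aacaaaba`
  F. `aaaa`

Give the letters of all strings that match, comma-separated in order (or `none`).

A, C, D, E, F

A → match
B → no match
C → match
D → match
E → match
F → match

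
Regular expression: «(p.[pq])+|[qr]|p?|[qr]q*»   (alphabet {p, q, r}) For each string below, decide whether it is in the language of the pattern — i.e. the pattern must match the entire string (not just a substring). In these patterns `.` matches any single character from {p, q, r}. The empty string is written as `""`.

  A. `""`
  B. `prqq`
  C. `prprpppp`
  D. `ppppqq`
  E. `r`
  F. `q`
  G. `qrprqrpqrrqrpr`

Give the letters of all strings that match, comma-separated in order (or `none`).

A, D, E, F

A → match
B → no match
C → no match
D → match
E → match
F → match
G → no match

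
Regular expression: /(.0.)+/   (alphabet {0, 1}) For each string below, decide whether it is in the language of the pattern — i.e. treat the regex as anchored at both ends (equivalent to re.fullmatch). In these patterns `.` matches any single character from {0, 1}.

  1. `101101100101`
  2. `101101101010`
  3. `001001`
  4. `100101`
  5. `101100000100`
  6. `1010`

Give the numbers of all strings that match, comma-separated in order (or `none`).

1, 3, 4, 5

1 → match
2 → no match
3 → match
4 → match
5 → match
6 → no match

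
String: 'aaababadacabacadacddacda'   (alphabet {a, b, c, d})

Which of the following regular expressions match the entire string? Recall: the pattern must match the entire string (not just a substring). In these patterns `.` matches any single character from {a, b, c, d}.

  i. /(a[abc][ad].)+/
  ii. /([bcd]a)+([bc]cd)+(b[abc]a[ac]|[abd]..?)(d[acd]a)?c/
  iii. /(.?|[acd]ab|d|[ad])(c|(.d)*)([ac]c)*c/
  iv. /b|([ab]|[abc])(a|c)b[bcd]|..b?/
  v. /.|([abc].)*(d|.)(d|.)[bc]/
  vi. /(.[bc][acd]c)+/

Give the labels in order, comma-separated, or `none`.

i → match
ii → no match — must end with 'c'
iii → no match — must end with 'c'
iv → no match
v → no match
vi → no match — must end with 'c'

i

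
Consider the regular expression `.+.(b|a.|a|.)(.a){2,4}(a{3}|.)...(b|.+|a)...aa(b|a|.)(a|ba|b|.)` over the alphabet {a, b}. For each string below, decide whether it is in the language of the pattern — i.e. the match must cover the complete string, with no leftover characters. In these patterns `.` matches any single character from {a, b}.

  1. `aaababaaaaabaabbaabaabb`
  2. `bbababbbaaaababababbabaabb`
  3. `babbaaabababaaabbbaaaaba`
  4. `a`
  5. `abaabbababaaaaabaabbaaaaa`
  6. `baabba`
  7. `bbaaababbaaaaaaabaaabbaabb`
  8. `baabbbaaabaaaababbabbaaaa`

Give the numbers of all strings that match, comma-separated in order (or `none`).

1, 2, 3, 5, 7, 8

1 → match
2 → match
3 → match
4 → no match
5 → match
6 → no match
7 → match
8 → match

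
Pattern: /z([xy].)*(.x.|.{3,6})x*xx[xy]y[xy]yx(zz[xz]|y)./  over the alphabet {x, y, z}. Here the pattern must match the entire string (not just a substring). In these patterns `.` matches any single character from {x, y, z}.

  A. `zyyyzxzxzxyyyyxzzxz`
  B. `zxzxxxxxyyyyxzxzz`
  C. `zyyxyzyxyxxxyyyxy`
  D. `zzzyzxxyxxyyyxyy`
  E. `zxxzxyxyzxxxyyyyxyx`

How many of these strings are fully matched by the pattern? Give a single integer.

A → no match
B → no match
C → no match
D → no match
E → match
Total matched: 1

1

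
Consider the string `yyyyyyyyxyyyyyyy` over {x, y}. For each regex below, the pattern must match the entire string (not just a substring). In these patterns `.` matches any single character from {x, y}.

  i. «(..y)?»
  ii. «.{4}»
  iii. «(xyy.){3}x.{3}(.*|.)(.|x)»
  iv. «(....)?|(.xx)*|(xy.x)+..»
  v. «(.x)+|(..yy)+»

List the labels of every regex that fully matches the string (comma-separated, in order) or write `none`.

v

i → no match
ii → no match
iii → no match — must start with `xyy`
iv → no match
v → match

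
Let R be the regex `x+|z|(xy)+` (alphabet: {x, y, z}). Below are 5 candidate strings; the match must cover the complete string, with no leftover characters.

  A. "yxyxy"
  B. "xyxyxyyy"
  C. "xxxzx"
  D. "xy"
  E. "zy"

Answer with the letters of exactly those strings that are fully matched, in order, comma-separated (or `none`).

D

A → no match
B → no match
C → no match
D → match
E → no match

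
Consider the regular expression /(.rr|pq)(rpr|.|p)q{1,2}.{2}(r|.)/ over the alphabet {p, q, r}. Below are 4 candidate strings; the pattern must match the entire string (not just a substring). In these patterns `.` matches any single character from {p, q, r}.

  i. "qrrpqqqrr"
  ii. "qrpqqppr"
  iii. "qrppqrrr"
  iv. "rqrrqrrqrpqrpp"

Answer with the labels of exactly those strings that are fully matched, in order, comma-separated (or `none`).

i

i → match
ii → no match
iii → no match
iv → no match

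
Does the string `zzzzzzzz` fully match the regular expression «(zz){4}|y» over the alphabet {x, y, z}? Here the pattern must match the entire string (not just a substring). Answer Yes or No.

Yes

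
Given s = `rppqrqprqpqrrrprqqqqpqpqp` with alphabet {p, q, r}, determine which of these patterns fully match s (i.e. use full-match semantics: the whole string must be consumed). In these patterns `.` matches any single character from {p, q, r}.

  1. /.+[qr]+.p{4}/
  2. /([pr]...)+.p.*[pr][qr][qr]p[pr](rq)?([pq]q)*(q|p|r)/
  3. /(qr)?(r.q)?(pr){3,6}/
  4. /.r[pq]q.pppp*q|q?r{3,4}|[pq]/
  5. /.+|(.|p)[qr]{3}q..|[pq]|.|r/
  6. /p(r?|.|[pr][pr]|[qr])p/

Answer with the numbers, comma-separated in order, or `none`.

2, 5

1 → no match
2 → match
3 → no match — must end with `pr`
4 → no match
5 → match
6 → no match — must start with `p`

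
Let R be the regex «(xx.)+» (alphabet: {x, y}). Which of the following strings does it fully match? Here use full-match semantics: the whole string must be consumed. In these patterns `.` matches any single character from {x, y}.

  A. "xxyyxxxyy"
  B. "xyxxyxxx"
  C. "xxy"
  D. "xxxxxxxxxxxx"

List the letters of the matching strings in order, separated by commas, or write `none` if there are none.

C, D

A → no match
B → no match — must start with "xx"
C → match
D → match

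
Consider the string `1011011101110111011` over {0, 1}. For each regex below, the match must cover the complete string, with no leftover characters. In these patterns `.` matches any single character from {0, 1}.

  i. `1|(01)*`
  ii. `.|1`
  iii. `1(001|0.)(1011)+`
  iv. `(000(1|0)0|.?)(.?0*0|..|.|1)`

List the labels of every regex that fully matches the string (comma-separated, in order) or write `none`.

i → no match
ii → no match
iii → match
iv → no match

iii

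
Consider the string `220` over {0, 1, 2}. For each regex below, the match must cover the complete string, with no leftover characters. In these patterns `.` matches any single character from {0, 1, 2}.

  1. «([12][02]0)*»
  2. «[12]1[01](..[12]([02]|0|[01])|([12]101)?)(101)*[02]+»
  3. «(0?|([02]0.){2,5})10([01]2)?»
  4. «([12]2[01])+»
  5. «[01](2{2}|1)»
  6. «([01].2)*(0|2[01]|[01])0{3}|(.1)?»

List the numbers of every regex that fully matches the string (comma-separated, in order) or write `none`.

1, 4

1 → match
2 → no match
3 → no match
4 → match
5 → no match
6 → no match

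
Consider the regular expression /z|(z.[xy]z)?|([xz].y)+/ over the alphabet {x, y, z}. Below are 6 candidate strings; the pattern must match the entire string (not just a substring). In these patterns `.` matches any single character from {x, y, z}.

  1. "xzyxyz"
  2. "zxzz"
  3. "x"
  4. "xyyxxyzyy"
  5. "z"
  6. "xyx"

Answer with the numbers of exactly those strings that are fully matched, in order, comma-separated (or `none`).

4, 5

1. "xzyxyz" → no match
2. "zxzz" → no match
3. "x" → no match
4. "xyyxxyzyy" → match
5. "z" → match
6. "xyx" → no match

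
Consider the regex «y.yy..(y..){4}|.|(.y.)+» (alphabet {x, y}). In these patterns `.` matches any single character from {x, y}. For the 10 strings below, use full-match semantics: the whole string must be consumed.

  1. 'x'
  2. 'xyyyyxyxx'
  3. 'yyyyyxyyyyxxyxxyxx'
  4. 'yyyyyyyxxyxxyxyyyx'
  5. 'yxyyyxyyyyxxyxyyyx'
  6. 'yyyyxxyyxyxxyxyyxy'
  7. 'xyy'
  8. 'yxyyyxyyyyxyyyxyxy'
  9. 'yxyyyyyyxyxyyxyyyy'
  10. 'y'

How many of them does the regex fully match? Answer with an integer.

1 → match
2 → no match
3 → match
4 → match
5 → match
6 → match
7 → match
8 → match
9 → match
10 → match
Total matched: 9

9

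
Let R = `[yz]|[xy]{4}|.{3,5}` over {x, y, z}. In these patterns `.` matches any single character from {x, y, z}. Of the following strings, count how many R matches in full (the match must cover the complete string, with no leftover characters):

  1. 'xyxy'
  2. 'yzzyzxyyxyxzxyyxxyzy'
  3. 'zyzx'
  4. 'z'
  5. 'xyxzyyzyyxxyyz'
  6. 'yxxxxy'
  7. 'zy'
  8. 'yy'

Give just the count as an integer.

1 → match
2 → no match
3 → match
4 → match
5 → no match
6 → no match
7 → no match
8 → no match
Total matched: 3

3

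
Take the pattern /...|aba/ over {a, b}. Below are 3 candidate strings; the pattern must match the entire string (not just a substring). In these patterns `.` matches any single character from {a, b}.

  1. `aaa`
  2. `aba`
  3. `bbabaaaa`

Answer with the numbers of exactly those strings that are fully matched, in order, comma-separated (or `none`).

1, 2

1 → match
2 → match
3 → no match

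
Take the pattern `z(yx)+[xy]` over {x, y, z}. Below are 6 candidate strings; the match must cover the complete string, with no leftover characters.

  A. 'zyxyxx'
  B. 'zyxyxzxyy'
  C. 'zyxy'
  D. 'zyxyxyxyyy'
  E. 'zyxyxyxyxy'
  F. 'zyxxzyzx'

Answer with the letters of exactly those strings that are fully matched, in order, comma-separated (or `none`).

A, C, E

A. 'zyxyxx' → match
B. 'zyxyxzxyy' → no match
C. 'zyxy' → match
D. 'zyxyxyxyyy' → no match
E. 'zyxyxyxyxy' → match
F. 'zyxxzyzx' → no match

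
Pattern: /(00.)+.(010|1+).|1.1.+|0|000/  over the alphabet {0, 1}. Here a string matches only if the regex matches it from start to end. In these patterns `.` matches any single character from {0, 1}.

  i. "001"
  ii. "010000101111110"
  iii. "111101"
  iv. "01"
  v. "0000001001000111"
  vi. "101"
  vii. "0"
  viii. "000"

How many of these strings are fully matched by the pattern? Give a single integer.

i → no match
ii → no match
iii → match
iv → no match
v → no match
vi → no match
vii → match
viii → match
Total matched: 3

3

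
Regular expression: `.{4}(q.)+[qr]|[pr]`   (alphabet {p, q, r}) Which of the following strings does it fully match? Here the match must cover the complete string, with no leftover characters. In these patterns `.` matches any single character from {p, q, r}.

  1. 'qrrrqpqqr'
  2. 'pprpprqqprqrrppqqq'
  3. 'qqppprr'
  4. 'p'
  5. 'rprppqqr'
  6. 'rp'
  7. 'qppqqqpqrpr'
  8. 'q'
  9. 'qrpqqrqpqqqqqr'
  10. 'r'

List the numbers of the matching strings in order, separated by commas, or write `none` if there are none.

1 → match
2 → no match
3 → no match
4 → match
5 → no match
6 → no match
7 → no match
8 → no match
9 → no match
10 → match

1, 4, 10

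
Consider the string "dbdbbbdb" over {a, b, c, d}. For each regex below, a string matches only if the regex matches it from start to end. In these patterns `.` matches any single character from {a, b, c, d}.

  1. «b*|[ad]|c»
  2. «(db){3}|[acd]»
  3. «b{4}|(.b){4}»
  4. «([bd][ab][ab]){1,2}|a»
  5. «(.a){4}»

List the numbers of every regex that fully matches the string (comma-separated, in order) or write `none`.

3

1 → no match
2 → no match
3 → match
4 → no match
5 → no match — must end with "a"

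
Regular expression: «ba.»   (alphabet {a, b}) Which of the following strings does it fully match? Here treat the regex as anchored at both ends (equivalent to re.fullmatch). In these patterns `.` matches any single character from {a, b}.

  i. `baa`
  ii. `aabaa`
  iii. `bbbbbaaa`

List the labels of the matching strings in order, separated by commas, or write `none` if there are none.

i → match
ii → no match — must start with `ba`
iii → no match — must start with `ba`

i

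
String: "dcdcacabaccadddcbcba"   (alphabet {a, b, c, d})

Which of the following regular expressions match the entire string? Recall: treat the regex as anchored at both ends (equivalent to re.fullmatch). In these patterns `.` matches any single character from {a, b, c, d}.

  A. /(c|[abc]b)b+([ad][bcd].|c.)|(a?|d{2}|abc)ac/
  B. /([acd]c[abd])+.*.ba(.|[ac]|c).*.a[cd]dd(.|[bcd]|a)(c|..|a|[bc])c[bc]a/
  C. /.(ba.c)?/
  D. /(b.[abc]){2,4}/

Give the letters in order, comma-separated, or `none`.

A → no match
B → match
C → no match
D → no match — must start with "b"

B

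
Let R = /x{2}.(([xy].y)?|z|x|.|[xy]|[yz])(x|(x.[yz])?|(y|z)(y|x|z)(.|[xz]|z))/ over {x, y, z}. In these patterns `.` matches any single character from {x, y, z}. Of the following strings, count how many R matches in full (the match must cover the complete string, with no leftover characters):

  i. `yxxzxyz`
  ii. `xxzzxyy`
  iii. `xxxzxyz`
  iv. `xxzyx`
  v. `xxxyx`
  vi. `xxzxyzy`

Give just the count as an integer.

5

i → no match — must start with `x`
ii → match
iii → match
iv → match
v → match
vi → match
Total matched: 5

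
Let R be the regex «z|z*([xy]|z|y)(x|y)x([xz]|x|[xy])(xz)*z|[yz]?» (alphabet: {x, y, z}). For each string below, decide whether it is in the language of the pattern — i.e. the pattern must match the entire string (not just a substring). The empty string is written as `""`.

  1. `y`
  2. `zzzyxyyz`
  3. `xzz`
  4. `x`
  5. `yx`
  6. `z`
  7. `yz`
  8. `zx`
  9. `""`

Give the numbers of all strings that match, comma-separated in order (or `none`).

1, 6, 9

1 → match
2 → no match
3 → no match
4 → no match
5 → no match
6 → match
7 → no match
8 → no match
9 → match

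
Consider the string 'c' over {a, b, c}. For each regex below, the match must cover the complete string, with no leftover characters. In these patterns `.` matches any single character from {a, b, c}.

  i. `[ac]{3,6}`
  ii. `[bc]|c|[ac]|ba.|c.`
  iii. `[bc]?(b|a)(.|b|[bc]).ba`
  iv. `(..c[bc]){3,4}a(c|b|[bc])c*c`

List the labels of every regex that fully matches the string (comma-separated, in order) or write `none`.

i → no match
ii → match
iii → no match — must end with 'ba'
iv → no match

ii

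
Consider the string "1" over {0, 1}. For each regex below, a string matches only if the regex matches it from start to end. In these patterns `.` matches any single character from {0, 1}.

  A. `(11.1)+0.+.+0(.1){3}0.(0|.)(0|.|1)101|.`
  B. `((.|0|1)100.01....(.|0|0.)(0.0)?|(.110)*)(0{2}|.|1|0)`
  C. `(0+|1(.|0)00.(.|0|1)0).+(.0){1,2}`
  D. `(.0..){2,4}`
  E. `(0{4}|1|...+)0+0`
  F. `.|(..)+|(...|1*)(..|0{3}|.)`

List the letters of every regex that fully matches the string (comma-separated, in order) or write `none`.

A, B, F

A → match
B → match
C → no match — must end with "0"
D → no match
E → no match — must end with "00"
F → match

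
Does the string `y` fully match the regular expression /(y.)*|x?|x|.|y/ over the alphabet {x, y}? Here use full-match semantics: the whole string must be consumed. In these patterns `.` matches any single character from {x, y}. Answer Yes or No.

Yes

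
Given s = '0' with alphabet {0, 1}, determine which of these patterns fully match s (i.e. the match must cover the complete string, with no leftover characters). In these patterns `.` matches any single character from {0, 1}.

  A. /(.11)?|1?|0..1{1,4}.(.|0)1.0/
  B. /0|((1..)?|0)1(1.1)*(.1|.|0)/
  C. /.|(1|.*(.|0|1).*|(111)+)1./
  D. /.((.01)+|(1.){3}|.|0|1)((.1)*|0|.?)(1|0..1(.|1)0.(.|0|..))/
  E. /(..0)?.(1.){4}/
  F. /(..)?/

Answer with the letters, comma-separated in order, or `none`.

B, C

A → no match
B → match
C → match
D → no match
E → no match
F → no match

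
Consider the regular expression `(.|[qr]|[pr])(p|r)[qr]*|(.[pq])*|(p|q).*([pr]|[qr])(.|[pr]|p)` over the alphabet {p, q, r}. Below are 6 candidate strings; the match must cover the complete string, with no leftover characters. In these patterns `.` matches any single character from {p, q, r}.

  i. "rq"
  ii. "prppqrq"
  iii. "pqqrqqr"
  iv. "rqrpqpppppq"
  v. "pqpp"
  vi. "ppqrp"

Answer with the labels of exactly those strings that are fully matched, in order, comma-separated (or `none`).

i, ii, iii, v, vi

i → match
ii → match
iii → match
iv → no match
v → match
vi → match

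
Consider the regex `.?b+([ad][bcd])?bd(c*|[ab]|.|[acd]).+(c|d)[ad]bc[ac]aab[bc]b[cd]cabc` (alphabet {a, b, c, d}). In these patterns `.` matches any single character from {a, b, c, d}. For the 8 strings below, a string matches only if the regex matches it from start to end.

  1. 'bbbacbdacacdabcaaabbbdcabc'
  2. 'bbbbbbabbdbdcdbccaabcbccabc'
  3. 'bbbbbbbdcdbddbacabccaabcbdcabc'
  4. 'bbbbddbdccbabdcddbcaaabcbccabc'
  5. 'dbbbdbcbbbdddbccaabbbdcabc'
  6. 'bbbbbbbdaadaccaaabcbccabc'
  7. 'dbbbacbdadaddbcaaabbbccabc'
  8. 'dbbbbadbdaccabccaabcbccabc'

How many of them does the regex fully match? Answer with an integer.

1 → match
2 → match
3 → match
4 → match
5 → match
6 → no match
7 → match
8 → match
Total matched: 7

7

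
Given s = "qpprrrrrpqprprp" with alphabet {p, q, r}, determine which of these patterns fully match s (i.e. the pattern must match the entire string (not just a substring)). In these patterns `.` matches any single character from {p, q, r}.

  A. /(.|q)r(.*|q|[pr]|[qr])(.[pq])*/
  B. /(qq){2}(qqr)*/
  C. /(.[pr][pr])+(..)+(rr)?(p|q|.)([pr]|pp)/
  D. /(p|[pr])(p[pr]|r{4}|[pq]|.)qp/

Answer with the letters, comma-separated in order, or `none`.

A → no match
B → no match — must start with "qq"
C → match
D → no match — must end with "qp"

C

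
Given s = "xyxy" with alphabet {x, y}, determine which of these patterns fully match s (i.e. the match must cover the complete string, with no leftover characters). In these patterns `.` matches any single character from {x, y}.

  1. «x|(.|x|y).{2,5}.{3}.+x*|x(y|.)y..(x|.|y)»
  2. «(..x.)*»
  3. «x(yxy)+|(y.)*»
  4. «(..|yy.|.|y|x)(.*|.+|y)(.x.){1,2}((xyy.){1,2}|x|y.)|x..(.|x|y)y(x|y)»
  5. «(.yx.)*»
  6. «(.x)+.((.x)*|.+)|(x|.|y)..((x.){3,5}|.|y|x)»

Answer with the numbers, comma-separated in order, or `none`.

2, 3, 5, 6

1 → no match
2 → match
3 → match
4 → no match
5 → match
6 → match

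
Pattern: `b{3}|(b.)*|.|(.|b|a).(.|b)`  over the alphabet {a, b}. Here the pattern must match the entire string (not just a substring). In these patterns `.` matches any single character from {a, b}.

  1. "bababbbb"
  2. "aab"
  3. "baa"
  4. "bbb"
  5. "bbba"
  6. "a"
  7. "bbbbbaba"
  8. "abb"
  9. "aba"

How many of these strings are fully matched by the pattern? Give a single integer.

1 → match
2 → match
3 → match
4 → match
5 → match
6 → match
7 → match
8 → match
9 → match
Total matched: 9

9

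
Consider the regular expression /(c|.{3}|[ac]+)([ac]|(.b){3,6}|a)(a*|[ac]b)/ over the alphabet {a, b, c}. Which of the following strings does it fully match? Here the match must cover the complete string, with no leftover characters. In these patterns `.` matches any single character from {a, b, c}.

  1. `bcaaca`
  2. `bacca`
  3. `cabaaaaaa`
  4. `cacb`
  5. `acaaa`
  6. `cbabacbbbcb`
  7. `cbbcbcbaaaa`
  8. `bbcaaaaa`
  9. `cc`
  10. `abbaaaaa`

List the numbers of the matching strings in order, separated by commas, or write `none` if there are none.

1 → no match
2 → match
3 → match
4 → match
5 → match
6 → no match
7 → match
8 → match
9 → match
10 → match

2, 3, 4, 5, 7, 8, 9, 10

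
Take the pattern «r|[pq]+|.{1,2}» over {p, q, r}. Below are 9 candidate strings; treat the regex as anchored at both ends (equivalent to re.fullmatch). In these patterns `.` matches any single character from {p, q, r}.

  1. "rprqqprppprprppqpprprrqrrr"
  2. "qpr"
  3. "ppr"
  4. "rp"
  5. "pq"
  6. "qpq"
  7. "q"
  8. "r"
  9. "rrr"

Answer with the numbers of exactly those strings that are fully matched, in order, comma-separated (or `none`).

1 → no match
2 → no match
3 → no match
4 → match
5 → match
6 → match
7 → match
8 → match
9 → no match

4, 5, 6, 7, 8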